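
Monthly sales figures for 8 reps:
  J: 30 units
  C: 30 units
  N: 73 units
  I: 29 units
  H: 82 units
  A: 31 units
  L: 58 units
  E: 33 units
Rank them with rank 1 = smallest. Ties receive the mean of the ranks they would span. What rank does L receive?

Sorted (ascending): 29, 30, 30, 31, 33, 58, 73, 82
The 2 values of 30 occupy positions 2–3 → average rank (2+3)/2 = 2.5.
L has value 58 units → rank 6.

6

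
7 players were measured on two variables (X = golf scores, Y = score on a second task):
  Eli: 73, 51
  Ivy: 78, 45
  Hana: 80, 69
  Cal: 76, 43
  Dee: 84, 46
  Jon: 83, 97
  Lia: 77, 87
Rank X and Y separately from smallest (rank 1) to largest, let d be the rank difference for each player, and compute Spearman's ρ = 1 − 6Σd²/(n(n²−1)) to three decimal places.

0.286

Ranks of variable 1: 1, 4, 5, 2, 7, 6, 3
Ranks of variable 2: 4, 2, 5, 1, 3, 7, 6
d = r₁ − r₂: -3, 2, 0, 1, 4, -1, -3
d²: 9, 4, 0, 1, 16, 1, 9; Σd² = 40
ρ = 1 − 6·40/(7·48) = 1 − 240/336 = 0.286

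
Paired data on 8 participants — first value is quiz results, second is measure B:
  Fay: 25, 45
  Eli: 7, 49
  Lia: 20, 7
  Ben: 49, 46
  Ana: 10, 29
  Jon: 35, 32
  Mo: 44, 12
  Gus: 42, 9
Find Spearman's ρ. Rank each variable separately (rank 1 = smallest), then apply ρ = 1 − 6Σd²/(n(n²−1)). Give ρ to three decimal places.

-0.119

Ranks of variable 1: 4, 1, 3, 8, 2, 5, 7, 6
Ranks of variable 2: 6, 8, 1, 7, 4, 5, 3, 2
d = r₁ − r₂: -2, -7, 2, 1, -2, 0, 4, 4
d²: 4, 49, 4, 1, 4, 0, 16, 16; Σd² = 94
ρ = 1 − 6·94/(8·63) = 1 − 564/504 = -0.119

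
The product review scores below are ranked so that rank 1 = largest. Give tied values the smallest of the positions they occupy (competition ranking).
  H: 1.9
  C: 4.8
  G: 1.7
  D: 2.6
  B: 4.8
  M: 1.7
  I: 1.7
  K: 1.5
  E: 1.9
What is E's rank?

4

Sorted (descending): 4.8, 4.8, 2.6, 1.9, 1.9, 1.7, 1.7, 1.7, 1.5
The 2 values of 4.8 occupy positions 1–2 → each gets rank 1.
The 2 values of 1.9 occupy positions 4–5 → each gets rank 4.
The 3 values of 1.7 occupy positions 6–8 → each gets rank 6.
E has value 1.9 → rank 4.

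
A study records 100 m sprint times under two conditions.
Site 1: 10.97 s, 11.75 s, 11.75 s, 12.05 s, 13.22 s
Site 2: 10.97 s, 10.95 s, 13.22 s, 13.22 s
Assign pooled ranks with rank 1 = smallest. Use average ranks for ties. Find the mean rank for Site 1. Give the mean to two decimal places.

Sorted (ascending): 10.95, 10.97, 10.97, 11.75, 11.75, 12.05, 13.22, 13.22, 13.22
The 2 values of 10.97 occupy positions 2–3 → average rank (2+3)/2 = 2.5.
The 2 values of 11.75 occupy positions 4–5 → average rank (4+5)/2 = 4.5.
The 3 values of 13.22 occupy positions 7–9 → average rank 8.
Site 1 values → pooled ranks: 10.97→2.5, 11.75→4.5, 11.75→4.5, 12.05→6, 13.22→8
Mean rank = (2.5 + 4.5 + 4.5 + 6 + 8) / 5 = 5.10

5.10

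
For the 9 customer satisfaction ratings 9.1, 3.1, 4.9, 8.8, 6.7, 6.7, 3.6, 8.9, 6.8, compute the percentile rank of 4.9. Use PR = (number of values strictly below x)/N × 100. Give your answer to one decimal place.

N = 9.
Strictly below 4.9: 2. Equal to 4.9: 1.
PR = 2/9 × 100 = 22.2

22.2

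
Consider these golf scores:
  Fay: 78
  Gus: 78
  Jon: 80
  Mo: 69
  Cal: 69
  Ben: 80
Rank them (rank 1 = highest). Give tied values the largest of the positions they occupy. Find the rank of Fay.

Sorted (descending): 80, 80, 78, 78, 69, 69
The 2 values of 80 occupy positions 1–2 → each gets rank 2.
The 2 values of 78 occupy positions 3–4 → each gets rank 4.
The 2 values of 69 occupy positions 5–6 → each gets rank 6.
Fay has value 78 → rank 4.

4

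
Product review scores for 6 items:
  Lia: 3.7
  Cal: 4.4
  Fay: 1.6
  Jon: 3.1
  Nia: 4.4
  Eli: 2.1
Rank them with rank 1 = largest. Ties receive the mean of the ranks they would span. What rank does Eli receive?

5

Sorted (descending): 4.4, 4.4, 3.7, 3.1, 2.1, 1.6
The 2 values of 4.4 occupy positions 1–2 → average rank (1+2)/2 = 1.5.
Eli has value 2.1 → rank 5.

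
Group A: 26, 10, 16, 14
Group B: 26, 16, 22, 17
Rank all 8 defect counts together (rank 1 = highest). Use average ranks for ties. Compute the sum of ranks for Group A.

22

Sorted (descending): 26, 26, 22, 17, 16, 16, 14, 10
The 2 values of 26 occupy positions 1–2 → average rank (1+2)/2 = 1.5.
The 2 values of 16 occupy positions 5–6 → average rank (5+6)/2 = 5.5.
Group A values → pooled ranks: 26→1.5, 10→8, 16→5.5, 14→7
Rank sum = 1.5 + 8 + 5.5 + 7 = 22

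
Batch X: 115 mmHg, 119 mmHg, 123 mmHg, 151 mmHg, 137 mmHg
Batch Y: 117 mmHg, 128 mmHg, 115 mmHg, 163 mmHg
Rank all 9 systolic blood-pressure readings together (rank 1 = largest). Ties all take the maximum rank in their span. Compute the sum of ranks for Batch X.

25

Sorted (descending): 163, 151, 137, 128, 123, 119, 117, 115, 115
The 2 values of 115 occupy positions 8–9 → each gets rank 9.
Batch X values → pooled ranks: 115→9, 119→6, 123→5, 151→2, 137→3
Rank sum = 9 + 6 + 5 + 2 + 3 = 25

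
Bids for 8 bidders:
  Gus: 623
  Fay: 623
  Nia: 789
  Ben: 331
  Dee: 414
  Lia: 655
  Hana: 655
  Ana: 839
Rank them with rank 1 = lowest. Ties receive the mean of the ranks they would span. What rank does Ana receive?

Sorted (ascending): 331, 414, 623, 623, 655, 655, 789, 839
The 2 values of 623 occupy positions 3–4 → average rank (3+4)/2 = 3.5.
The 2 values of 655 occupy positions 5–6 → average rank (5+6)/2 = 5.5.
Ana has value 839 → rank 8.

8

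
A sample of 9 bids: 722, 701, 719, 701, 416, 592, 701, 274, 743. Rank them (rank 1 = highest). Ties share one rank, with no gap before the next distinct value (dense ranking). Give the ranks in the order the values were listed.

2, 4, 3, 4, 6, 5, 4, 7, 1

Sorted (descending): 743, 722, 719, 701, 701, 701, 592, 416, 274
The 3 values of 701 share dense rank 4.
Remaining distinct values take the next consecutive integers.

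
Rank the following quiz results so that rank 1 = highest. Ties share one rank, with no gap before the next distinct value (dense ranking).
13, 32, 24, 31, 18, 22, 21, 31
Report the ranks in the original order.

7, 1, 3, 2, 6, 4, 5, 2

Sorted (descending): 32, 31, 31, 24, 22, 21, 18, 13
The 2 values of 31 share dense rank 2.
Remaining distinct values take the next consecutive integers.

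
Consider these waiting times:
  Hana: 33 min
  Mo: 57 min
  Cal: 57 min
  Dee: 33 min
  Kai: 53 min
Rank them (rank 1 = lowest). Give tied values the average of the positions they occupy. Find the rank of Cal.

Sorted (ascending): 33, 33, 53, 57, 57
The 2 values of 33 occupy positions 1–2 → average rank (1+2)/2 = 1.5.
The 2 values of 57 occupy positions 4–5 → average rank (4+5)/2 = 4.5.
Cal has value 57 min → rank 4.5.

4.5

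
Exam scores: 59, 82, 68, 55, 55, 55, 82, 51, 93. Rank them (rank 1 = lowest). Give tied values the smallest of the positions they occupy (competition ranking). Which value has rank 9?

93

Sorted (ascending): 51, 55, 55, 55, 59, 68, 82, 82, 93
The 3 values of 55 occupy positions 2–4 → each gets rank 2.
The 2 values of 82 occupy positions 7–8 → each gets rank 7.
Rank 9 → value 93.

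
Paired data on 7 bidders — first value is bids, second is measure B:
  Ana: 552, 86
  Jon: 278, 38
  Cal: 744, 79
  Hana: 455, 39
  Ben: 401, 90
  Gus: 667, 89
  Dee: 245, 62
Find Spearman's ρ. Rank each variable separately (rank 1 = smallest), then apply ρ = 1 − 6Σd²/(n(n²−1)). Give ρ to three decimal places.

0.393

Ranks of variable 1: 5, 2, 7, 4, 3, 6, 1
Ranks of variable 2: 5, 1, 4, 2, 7, 6, 3
d = r₁ − r₂: 0, 1, 3, 2, -4, 0, -2
d²: 0, 1, 9, 4, 16, 0, 4; Σd² = 34
ρ = 1 − 6·34/(7·48) = 1 − 204/336 = 0.393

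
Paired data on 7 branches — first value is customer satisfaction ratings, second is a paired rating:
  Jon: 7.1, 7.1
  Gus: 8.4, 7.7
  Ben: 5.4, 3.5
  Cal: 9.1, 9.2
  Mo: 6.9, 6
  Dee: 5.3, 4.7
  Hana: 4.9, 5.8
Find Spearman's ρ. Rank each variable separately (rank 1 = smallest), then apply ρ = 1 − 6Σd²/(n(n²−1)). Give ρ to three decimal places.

Ranks of variable 1: 5, 6, 3, 7, 4, 2, 1
Ranks of variable 2: 5, 6, 1, 7, 4, 2, 3
d = r₁ − r₂: 0, 0, 2, 0, 0, 0, -2
d²: 0, 0, 4, 0, 0, 0, 4; Σd² = 8
ρ = 1 − 6·8/(7·48) = 1 − 48/336 = 0.857

0.857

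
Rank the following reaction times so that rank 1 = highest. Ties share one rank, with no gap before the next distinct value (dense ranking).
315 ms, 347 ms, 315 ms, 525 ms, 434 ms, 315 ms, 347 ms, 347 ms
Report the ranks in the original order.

Sorted (descending): 525, 434, 347, 347, 347, 315, 315, 315
The 3 values of 347 share dense rank 3.
The 3 values of 315 share dense rank 4.
Remaining distinct values take the next consecutive integers.

4, 3, 4, 1, 2, 4, 3, 3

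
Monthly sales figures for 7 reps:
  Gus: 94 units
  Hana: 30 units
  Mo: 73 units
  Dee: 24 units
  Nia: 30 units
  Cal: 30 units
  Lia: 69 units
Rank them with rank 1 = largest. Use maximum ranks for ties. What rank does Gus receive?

Sorted (descending): 94, 73, 69, 30, 30, 30, 24
The 3 values of 30 occupy positions 4–6 → each gets rank 6.
Gus has value 94 units → rank 1.

1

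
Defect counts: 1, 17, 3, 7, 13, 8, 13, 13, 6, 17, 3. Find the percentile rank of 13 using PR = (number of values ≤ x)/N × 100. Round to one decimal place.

N = 11.
Strictly below 13: 6. Equal to 13: 3.
PR = 9/11 × 100 = 81.8

81.8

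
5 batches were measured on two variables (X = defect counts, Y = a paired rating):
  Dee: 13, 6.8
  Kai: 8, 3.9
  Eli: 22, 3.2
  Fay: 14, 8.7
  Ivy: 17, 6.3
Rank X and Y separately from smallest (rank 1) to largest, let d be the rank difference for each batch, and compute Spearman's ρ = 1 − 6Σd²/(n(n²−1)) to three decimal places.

Ranks of variable 1: 2, 1, 5, 3, 4
Ranks of variable 2: 4, 2, 1, 5, 3
d = r₁ − r₂: -2, -1, 4, -2, 1
d²: 4, 1, 16, 4, 1; Σd² = 26
ρ = 1 − 6·26/(5·24) = 1 − 156/120 = -0.300

-0.300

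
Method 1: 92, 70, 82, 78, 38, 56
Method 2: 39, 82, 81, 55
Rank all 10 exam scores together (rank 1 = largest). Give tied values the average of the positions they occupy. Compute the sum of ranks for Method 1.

31.5

Sorted (descending): 92, 82, 82, 81, 78, 70, 56, 55, 39, 38
The 2 values of 82 occupy positions 2–3 → average rank (2+3)/2 = 2.5.
Method 1 values → pooled ranks: 92→1, 70→6, 82→2.5, 78→5, 38→10, 56→7
Rank sum = 1 + 6 + 2.5 + 5 + 10 + 7 = 31.5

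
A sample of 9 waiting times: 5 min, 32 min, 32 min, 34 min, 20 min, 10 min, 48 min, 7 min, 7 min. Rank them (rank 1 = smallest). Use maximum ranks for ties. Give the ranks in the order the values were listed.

1, 7, 7, 8, 5, 4, 9, 3, 3

Sorted (ascending): 5, 7, 7, 10, 20, 32, 32, 34, 48
The 2 values of 7 occupy positions 2–3 → each gets rank 3.
The 2 values of 32 occupy positions 6–7 → each gets rank 7.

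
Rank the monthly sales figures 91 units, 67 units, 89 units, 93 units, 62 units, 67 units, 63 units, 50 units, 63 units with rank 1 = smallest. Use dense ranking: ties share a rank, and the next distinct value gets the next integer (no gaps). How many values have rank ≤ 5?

Sorted (ascending): 50, 62, 63, 63, 67, 67, 89, 91, 93
The 2 values of 63 share dense rank 3.
The 2 values of 67 share dense rank 4.
Remaining distinct values take the next consecutive integers.
Ranks ≤ 5: {1, 2, 3, 3, 4, 4, 5} → 7 values.

7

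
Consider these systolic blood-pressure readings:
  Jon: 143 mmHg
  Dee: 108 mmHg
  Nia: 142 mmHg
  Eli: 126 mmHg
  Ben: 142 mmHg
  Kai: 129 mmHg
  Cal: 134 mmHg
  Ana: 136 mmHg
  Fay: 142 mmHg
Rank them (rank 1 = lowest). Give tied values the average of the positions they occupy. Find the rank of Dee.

1

Sorted (ascending): 108, 126, 129, 134, 136, 142, 142, 142, 143
The 3 values of 142 occupy positions 6–8 → average rank 7.
Dee has value 108 mmHg → rank 1.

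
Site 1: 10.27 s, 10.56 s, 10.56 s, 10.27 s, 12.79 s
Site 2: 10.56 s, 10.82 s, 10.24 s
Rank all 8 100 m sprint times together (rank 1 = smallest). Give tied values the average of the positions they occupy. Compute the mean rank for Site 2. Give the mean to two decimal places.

4.33

Sorted (ascending): 10.24, 10.27, 10.27, 10.56, 10.56, 10.56, 10.82, 12.79
The 2 values of 10.27 occupy positions 2–3 → average rank (2+3)/2 = 2.5.
The 3 values of 10.56 occupy positions 4–6 → average rank 5.
Site 2 values → pooled ranks: 10.56→5, 10.82→7, 10.24→1
Mean rank = (5 + 7 + 1) / 3 = 4.33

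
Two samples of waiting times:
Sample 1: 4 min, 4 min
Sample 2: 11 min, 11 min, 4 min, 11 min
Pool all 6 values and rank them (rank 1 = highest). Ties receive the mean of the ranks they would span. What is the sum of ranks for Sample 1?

10

Sorted (descending): 11, 11, 11, 4, 4, 4
The 3 values of 11 occupy positions 1–3 → average rank 2.
The 3 values of 4 occupy positions 4–6 → average rank 5.
Sample 1 values → pooled ranks: 4→5, 4→5
Rank sum = 5 + 5 = 10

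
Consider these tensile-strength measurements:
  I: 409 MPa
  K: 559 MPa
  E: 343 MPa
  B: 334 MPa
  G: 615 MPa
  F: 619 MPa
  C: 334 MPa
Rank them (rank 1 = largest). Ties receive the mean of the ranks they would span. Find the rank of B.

6.5

Sorted (descending): 619, 615, 559, 409, 343, 334, 334
The 2 values of 334 occupy positions 6–7 → average rank (6+7)/2 = 6.5.
B has value 334 MPa → rank 6.5.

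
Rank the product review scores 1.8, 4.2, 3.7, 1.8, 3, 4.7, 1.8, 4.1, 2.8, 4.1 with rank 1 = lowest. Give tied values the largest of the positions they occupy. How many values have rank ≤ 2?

0

Sorted (ascending): 1.8, 1.8, 1.8, 2.8, 3, 3.7, 4.1, 4.1, 4.2, 4.7
The 3 values of 1.8 occupy positions 1–3 → each gets rank 3.
The 2 values of 4.1 occupy positions 7–8 → each gets rank 8.
Ranks ≤ 2: {} → 0 values.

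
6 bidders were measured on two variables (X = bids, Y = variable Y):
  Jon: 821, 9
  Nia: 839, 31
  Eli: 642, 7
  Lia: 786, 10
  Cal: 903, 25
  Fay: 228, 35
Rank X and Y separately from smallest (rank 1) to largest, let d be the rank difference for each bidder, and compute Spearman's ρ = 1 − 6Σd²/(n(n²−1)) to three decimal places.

0.029

Ranks of variable 1: 4, 5, 2, 3, 6, 1
Ranks of variable 2: 2, 5, 1, 3, 4, 6
d = r₁ − r₂: 2, 0, 1, 0, 2, -5
d²: 4, 0, 1, 0, 4, 25; Σd² = 34
ρ = 1 − 6·34/(6·35) = 1 − 204/210 = 0.029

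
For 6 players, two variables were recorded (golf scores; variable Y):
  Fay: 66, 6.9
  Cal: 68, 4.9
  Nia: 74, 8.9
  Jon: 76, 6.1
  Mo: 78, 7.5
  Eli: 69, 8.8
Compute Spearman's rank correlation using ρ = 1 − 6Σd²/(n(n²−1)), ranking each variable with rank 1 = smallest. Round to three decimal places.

Ranks of variable 1: 1, 2, 4, 5, 6, 3
Ranks of variable 2: 3, 1, 6, 2, 4, 5
d = r₁ − r₂: -2, 1, -2, 3, 2, -2
d²: 4, 1, 4, 9, 4, 4; Σd² = 26
ρ = 1 − 6·26/(6·35) = 1 − 156/210 = 0.257

0.257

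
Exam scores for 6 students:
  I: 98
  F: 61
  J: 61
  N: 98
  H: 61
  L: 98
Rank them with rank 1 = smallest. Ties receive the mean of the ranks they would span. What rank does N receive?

5

Sorted (ascending): 61, 61, 61, 98, 98, 98
The 3 values of 61 occupy positions 1–3 → average rank 2.
The 3 values of 98 occupy positions 4–6 → average rank 5.
N has value 98 → rank 5.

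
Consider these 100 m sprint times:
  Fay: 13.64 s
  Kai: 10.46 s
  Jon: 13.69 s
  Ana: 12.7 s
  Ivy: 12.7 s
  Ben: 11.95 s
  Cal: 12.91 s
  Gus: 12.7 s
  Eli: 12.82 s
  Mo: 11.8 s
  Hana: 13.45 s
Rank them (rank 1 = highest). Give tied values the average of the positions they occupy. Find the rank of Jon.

Sorted (descending): 13.69, 13.64, 13.45, 12.91, 12.82, 12.7, 12.7, 12.7, 11.95, 11.8, 10.46
The 3 values of 12.7 occupy positions 6–8 → average rank 7.
Jon has value 13.69 s → rank 1.

1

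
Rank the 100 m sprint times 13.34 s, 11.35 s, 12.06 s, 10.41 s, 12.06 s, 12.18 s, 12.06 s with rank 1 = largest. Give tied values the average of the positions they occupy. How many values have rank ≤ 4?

5

Sorted (descending): 13.34, 12.18, 12.06, 12.06, 12.06, 11.35, 10.41
The 3 values of 12.06 occupy positions 3–5 → average rank 4.
Ranks ≤ 4: {1, 2, 4, 4, 4} → 5 values.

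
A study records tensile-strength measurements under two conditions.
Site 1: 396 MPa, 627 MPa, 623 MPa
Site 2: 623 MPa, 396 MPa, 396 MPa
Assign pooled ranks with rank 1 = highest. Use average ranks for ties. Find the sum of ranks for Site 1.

Sorted (descending): 627, 623, 623, 396, 396, 396
The 2 values of 623 occupy positions 2–3 → average rank (2+3)/2 = 2.5.
The 3 values of 396 occupy positions 4–6 → average rank 5.
Site 1 values → pooled ranks: 396→5, 627→1, 623→2.5
Rank sum = 5 + 1 + 2.5 = 8.5

8.5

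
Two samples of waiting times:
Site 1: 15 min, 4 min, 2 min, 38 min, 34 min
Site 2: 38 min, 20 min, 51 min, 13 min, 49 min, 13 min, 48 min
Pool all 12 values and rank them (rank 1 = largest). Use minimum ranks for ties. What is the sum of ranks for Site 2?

Sorted (descending): 51, 49, 48, 38, 38, 34, 20, 15, 13, 13, 4, 2
The 2 values of 38 occupy positions 4–5 → each gets rank 4.
The 2 values of 13 occupy positions 9–10 → each gets rank 9.
Site 2 values → pooled ranks: 38→4, 20→7, 51→1, 13→9, 49→2, 13→9, 48→3
Rank sum = 4 + 7 + 1 + 9 + 2 + 9 + 3 = 35

35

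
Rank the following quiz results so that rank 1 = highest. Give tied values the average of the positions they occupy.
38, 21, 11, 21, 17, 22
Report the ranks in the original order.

1, 3.5, 6, 3.5, 5, 2

Sorted (descending): 38, 22, 21, 21, 17, 11
The 2 values of 21 occupy positions 3–4 → average rank (3+4)/2 = 3.5.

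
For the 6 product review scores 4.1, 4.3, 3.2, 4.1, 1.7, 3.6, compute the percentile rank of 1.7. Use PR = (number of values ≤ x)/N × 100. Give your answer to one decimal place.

N = 6.
Strictly below 1.7: 0. Equal to 1.7: 1.
PR = 1/6 × 100 = 16.7

16.7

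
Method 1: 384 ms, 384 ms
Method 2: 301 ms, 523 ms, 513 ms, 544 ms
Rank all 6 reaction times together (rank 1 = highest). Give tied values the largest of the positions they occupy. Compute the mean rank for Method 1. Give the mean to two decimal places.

Sorted (descending): 544, 523, 513, 384, 384, 301
The 2 values of 384 occupy positions 4–5 → each gets rank 5.
Method 1 values → pooled ranks: 384→5, 384→5
Mean rank = (5 + 5) / 2 = 5.00

5.00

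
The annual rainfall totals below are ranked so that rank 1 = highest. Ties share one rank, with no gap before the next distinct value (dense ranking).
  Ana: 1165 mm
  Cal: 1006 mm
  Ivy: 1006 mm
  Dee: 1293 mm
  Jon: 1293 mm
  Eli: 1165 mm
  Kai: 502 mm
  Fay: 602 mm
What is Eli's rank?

2

Sorted (descending): 1293, 1293, 1165, 1165, 1006, 1006, 602, 502
The 2 values of 1293 share dense rank 1.
The 2 values of 1165 share dense rank 2.
The 2 values of 1006 share dense rank 3.
Remaining distinct values take the next consecutive integers.
Eli has value 1165 mm → rank 2.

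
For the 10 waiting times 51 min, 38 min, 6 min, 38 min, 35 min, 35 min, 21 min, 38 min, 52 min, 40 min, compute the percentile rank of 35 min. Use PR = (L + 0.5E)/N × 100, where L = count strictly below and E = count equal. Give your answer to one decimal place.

30.0

N = 10.
Strictly below 35: 2. Equal to 35: 2.
PR = (2 + 0.5·2)/10 × 100 = 30.0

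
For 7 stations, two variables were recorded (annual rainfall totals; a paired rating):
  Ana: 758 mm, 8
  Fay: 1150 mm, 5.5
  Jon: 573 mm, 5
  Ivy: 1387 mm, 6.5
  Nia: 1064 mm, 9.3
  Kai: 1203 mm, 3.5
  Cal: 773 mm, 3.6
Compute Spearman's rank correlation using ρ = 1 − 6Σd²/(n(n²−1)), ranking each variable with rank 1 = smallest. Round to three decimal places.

-0.071

Ranks of variable 1: 2, 5, 1, 7, 4, 6, 3
Ranks of variable 2: 6, 4, 3, 5, 7, 1, 2
d = r₁ − r₂: -4, 1, -2, 2, -3, 5, 1
d²: 16, 1, 4, 4, 9, 25, 1; Σd² = 60
ρ = 1 − 6·60/(7·48) = 1 − 360/336 = -0.071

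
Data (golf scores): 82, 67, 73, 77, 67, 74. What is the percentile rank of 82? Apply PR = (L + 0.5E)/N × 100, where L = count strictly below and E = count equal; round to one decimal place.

91.7

N = 6.
Strictly below 82: 5. Equal to 82: 1.
PR = (5 + 0.5·1)/6 × 100 = 91.7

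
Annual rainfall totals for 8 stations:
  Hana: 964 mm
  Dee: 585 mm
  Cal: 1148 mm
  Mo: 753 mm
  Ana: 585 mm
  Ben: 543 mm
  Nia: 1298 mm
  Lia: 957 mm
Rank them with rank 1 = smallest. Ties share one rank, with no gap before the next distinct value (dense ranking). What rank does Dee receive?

Sorted (ascending): 543, 585, 585, 753, 957, 964, 1148, 1298
The 2 values of 585 share dense rank 2.
Remaining distinct values take the next consecutive integers.
Dee has value 585 mm → rank 2.

2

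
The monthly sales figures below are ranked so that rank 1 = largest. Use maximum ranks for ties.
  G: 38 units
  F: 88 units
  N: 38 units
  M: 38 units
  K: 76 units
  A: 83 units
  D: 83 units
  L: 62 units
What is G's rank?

Sorted (descending): 88, 83, 83, 76, 62, 38, 38, 38
The 2 values of 83 occupy positions 2–3 → each gets rank 3.
The 3 values of 38 occupy positions 6–8 → each gets rank 8.
G has value 38 units → rank 8.

8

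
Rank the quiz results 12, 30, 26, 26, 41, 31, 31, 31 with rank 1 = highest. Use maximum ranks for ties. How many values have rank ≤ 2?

1

Sorted (descending): 41, 31, 31, 31, 30, 26, 26, 12
The 3 values of 31 occupy positions 2–4 → each gets rank 4.
The 2 values of 26 occupy positions 6–7 → each gets rank 7.
Ranks ≤ 2: {1} → 1 value.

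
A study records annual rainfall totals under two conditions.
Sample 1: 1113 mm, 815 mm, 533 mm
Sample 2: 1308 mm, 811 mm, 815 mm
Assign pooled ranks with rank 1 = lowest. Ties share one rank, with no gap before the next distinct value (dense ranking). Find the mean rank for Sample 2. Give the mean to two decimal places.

3.33

Sorted (ascending): 533, 811, 815, 815, 1113, 1308
The 2 values of 815 share dense rank 3.
Remaining distinct values take the next consecutive integers.
Sample 2 values → pooled ranks: 1308→5, 811→2, 815→3
Mean rank = (5 + 2 + 3) / 3 = 3.33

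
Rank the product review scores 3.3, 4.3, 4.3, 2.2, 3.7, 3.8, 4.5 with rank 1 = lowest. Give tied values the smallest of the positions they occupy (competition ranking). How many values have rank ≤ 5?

Sorted (ascending): 2.2, 3.3, 3.7, 3.8, 4.3, 4.3, 4.5
The 2 values of 4.3 occupy positions 5–6 → each gets rank 5.
Ranks ≤ 5: {1, 2, 3, 4, 5, 5} → 6 values.

6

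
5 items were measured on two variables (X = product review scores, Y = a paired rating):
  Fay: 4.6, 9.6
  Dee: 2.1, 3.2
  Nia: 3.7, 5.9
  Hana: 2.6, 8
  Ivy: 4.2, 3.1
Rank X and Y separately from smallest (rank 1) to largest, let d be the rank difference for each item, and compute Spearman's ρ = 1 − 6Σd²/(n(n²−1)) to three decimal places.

Ranks of variable 1: 5, 1, 3, 2, 4
Ranks of variable 2: 5, 2, 3, 4, 1
d = r₁ − r₂: 0, -1, 0, -2, 3
d²: 0, 1, 0, 4, 9; Σd² = 14
ρ = 1 − 6·14/(5·24) = 1 − 84/120 = 0.300

0.300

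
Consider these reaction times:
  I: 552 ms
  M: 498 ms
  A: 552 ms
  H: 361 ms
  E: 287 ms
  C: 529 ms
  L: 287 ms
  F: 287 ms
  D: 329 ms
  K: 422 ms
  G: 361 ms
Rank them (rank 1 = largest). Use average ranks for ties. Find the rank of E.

10

Sorted (descending): 552, 552, 529, 498, 422, 361, 361, 329, 287, 287, 287
The 2 values of 552 occupy positions 1–2 → average rank (1+2)/2 = 1.5.
The 2 values of 361 occupy positions 6–7 → average rank (6+7)/2 = 6.5.
The 3 values of 287 occupy positions 9–11 → average rank 10.
E has value 287 ms → rank 10.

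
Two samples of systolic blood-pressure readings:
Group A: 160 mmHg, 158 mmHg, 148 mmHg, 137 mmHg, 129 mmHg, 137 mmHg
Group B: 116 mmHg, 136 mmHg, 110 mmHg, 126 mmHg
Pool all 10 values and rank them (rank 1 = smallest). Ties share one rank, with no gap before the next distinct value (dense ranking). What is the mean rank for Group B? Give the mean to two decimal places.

Sorted (ascending): 110, 116, 126, 129, 136, 137, 137, 148, 158, 160
The 2 values of 137 share dense rank 6.
Remaining distinct values take the next consecutive integers.
Group B values → pooled ranks: 116→2, 136→5, 110→1, 126→3
Mean rank = (2 + 5 + 1 + 3) / 4 = 2.75

2.75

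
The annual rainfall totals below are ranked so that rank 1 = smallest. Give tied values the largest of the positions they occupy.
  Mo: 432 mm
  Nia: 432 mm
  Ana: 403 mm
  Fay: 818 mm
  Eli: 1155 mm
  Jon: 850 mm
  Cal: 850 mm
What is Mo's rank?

Sorted (ascending): 403, 432, 432, 818, 850, 850, 1155
The 2 values of 432 occupy positions 2–3 → each gets rank 3.
The 2 values of 850 occupy positions 5–6 → each gets rank 6.
Mo has value 432 mm → rank 3.

3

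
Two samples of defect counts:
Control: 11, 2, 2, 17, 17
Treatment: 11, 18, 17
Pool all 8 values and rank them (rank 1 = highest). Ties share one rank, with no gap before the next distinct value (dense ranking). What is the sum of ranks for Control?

Sorted (descending): 18, 17, 17, 17, 11, 11, 2, 2
The 3 values of 17 share dense rank 2.
The 2 values of 11 share dense rank 3.
The 2 values of 2 share dense rank 4.
Remaining distinct values take the next consecutive integers.
Control values → pooled ranks: 11→3, 2→4, 2→4, 17→2, 17→2
Rank sum = 3 + 4 + 4 + 2 + 2 = 15

15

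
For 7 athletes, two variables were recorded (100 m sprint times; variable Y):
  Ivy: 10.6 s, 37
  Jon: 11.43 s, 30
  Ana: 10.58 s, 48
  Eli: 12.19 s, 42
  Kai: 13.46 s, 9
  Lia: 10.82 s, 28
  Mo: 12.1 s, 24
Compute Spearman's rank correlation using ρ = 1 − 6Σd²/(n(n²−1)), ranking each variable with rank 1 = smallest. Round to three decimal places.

-0.607

Ranks of variable 1: 2, 4, 1, 6, 7, 3, 5
Ranks of variable 2: 5, 4, 7, 6, 1, 3, 2
d = r₁ − r₂: -3, 0, -6, 0, 6, 0, 3
d²: 9, 0, 36, 0, 36, 0, 9; Σd² = 90
ρ = 1 − 6·90/(7·48) = 1 − 540/336 = -0.607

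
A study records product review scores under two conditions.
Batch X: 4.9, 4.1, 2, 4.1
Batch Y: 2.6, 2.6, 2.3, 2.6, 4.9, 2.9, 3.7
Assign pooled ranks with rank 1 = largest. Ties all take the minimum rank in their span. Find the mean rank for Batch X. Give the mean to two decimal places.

4.50

Sorted (descending): 4.9, 4.9, 4.1, 4.1, 3.7, 2.9, 2.6, 2.6, 2.6, 2.3, 2
The 2 values of 4.9 occupy positions 1–2 → each gets rank 1.
The 2 values of 4.1 occupy positions 3–4 → each gets rank 3.
The 3 values of 2.6 occupy positions 7–9 → each gets rank 7.
Batch X values → pooled ranks: 4.9→1, 4.1→3, 2→11, 4.1→3
Mean rank = (1 + 3 + 11 + 3) / 4 = 4.50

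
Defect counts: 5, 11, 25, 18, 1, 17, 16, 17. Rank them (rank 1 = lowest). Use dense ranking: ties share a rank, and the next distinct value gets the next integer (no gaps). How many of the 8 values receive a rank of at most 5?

Sorted (ascending): 1, 5, 11, 16, 17, 17, 18, 25
The 2 values of 17 share dense rank 5.
Remaining distinct values take the next consecutive integers.
Ranks ≤ 5: {1, 2, 3, 4, 5, 5} → 6 values.

6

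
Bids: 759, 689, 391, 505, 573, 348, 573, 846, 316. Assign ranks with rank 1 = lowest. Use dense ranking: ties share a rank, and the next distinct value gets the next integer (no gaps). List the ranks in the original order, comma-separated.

Sorted (ascending): 316, 348, 391, 505, 573, 573, 689, 759, 846
The 2 values of 573 share dense rank 5.
Remaining distinct values take the next consecutive integers.

7, 6, 3, 4, 5, 2, 5, 8, 1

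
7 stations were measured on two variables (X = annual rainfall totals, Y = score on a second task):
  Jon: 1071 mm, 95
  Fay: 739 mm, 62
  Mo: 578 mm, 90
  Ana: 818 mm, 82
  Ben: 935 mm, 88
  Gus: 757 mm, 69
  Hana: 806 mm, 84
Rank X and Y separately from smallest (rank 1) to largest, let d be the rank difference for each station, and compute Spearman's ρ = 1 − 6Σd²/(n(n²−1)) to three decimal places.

0.429

Ranks of variable 1: 7, 2, 1, 5, 6, 3, 4
Ranks of variable 2: 7, 1, 6, 3, 5, 2, 4
d = r₁ − r₂: 0, 1, -5, 2, 1, 1, 0
d²: 0, 1, 25, 4, 1, 1, 0; Σd² = 32
ρ = 1 − 6·32/(7·48) = 1 − 192/336 = 0.429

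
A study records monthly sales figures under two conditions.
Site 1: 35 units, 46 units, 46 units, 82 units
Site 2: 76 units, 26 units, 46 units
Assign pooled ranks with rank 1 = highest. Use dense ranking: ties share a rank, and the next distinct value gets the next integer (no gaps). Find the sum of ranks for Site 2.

10

Sorted (descending): 82, 76, 46, 46, 46, 35, 26
The 3 values of 46 share dense rank 3.
Remaining distinct values take the next consecutive integers.
Site 2 values → pooled ranks: 76→2, 26→5, 46→3
Rank sum = 2 + 5 + 3 = 10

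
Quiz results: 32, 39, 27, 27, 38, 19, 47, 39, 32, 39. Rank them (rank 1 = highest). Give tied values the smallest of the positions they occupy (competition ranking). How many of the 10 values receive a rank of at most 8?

9

Sorted (descending): 47, 39, 39, 39, 38, 32, 32, 27, 27, 19
The 3 values of 39 occupy positions 2–4 → each gets rank 2.
The 2 values of 32 occupy positions 6–7 → each gets rank 6.
The 2 values of 27 occupy positions 8–9 → each gets rank 8.
Ranks ≤ 8: {1, 2, 2, 2, 5, 6, 6, 8, 8} → 9 values.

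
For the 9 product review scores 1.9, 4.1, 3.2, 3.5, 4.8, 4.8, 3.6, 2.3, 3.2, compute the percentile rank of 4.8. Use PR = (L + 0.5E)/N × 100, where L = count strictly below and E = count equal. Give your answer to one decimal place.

88.9

N = 9.
Strictly below 4.8: 7. Equal to 4.8: 2.
PR = (7 + 0.5·2)/9 × 100 = 88.9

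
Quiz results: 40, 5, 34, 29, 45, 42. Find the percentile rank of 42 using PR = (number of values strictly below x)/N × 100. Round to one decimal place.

66.7

N = 6.
Strictly below 42: 4. Equal to 42: 1.
PR = 4/6 × 100 = 66.7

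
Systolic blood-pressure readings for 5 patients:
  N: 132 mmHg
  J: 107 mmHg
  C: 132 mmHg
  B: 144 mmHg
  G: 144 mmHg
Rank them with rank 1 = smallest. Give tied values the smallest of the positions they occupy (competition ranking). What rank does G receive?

Sorted (ascending): 107, 132, 132, 144, 144
The 2 values of 132 occupy positions 2–3 → each gets rank 2.
The 2 values of 144 occupy positions 4–5 → each gets rank 4.
G has value 144 mmHg → rank 4.

4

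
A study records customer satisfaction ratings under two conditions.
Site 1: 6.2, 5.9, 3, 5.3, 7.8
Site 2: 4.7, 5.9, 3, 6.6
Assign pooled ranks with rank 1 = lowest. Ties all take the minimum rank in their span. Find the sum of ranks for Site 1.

Sorted (ascending): 3, 3, 4.7, 5.3, 5.9, 5.9, 6.2, 6.6, 7.8
The 2 values of 3 occupy positions 1–2 → each gets rank 1.
The 2 values of 5.9 occupy positions 5–6 → each gets rank 5.
Site 1 values → pooled ranks: 6.2→7, 5.9→5, 3→1, 5.3→4, 7.8→9
Rank sum = 7 + 5 + 1 + 4 + 9 = 26

26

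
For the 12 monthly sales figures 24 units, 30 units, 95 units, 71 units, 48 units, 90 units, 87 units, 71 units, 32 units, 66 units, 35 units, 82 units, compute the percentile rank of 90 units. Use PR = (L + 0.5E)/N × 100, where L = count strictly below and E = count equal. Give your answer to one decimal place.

87.5

N = 12.
Strictly below 90: 10. Equal to 90: 1.
PR = (10 + 0.5·1)/12 × 100 = 87.5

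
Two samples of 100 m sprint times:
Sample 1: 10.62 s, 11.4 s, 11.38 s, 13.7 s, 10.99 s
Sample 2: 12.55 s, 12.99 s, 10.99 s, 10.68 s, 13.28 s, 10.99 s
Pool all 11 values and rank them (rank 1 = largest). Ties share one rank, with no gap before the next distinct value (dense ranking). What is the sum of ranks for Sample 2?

31

Sorted (descending): 13.7, 13.28, 12.99, 12.55, 11.4, 11.38, 10.99, 10.99, 10.99, 10.68, 10.62
The 3 values of 10.99 share dense rank 7.
Remaining distinct values take the next consecutive integers.
Sample 2 values → pooled ranks: 12.55→4, 12.99→3, 10.99→7, 10.68→8, 13.28→2, 10.99→7
Rank sum = 4 + 3 + 7 + 8 + 2 + 7 = 31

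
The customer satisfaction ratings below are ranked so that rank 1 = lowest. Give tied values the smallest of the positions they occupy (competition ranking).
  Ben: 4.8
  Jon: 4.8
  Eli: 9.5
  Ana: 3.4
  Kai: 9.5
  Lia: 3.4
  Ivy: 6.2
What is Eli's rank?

Sorted (ascending): 3.4, 3.4, 4.8, 4.8, 6.2, 9.5, 9.5
The 2 values of 3.4 occupy positions 1–2 → each gets rank 1.
The 2 values of 4.8 occupy positions 3–4 → each gets rank 3.
The 2 values of 9.5 occupy positions 6–7 → each gets rank 6.
Eli has value 9.5 → rank 6.

6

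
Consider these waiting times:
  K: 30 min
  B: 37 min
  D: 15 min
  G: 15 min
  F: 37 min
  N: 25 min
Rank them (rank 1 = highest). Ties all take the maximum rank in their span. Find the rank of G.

Sorted (descending): 37, 37, 30, 25, 15, 15
The 2 values of 37 occupy positions 1–2 → each gets rank 2.
The 2 values of 15 occupy positions 5–6 → each gets rank 6.
G has value 15 min → rank 6.

6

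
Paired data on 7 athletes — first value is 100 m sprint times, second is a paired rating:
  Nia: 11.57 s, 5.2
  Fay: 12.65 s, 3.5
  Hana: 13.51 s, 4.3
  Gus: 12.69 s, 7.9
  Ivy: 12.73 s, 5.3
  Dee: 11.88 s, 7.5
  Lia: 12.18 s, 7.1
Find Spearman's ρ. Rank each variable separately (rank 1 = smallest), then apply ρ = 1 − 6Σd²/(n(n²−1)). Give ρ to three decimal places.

Ranks of variable 1: 1, 4, 7, 5, 6, 2, 3
Ranks of variable 2: 3, 1, 2, 7, 4, 6, 5
d = r₁ − r₂: -2, 3, 5, -2, 2, -4, -2
d²: 4, 9, 25, 4, 4, 16, 4; Σd² = 66
ρ = 1 − 6·66/(7·48) = 1 − 396/336 = -0.179

-0.179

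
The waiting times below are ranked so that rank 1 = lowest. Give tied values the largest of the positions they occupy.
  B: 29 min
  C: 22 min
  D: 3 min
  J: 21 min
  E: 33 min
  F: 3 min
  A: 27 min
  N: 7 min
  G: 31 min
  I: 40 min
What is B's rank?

Sorted (ascending): 3, 3, 7, 21, 22, 27, 29, 31, 33, 40
The 2 values of 3 occupy positions 1–2 → each gets rank 2.
B has value 29 min → rank 7.

7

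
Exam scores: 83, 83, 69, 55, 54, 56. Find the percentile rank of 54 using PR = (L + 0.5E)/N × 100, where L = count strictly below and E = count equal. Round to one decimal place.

N = 6.
Strictly below 54: 0. Equal to 54: 1.
PR = (0 + 0.5·1)/6 × 100 = 8.3

8.3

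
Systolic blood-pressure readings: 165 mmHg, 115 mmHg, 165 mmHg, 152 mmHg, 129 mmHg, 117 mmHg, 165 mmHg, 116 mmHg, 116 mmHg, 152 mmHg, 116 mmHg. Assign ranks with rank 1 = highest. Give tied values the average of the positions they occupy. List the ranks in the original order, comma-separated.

2, 11, 2, 4.5, 6, 7, 2, 9, 9, 4.5, 9

Sorted (descending): 165, 165, 165, 152, 152, 129, 117, 116, 116, 116, 115
The 3 values of 165 occupy positions 1–3 → average rank 2.
The 2 values of 152 occupy positions 4–5 → average rank (4+5)/2 = 4.5.
The 3 values of 116 occupy positions 8–10 → average rank 9.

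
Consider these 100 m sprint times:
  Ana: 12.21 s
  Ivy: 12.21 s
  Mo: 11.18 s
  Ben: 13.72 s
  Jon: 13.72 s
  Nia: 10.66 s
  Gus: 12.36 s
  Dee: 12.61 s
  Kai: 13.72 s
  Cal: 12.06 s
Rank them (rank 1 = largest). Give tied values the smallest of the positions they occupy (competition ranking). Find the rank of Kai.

1

Sorted (descending): 13.72, 13.72, 13.72, 12.61, 12.36, 12.21, 12.21, 12.06, 11.18, 10.66
The 3 values of 13.72 occupy positions 1–3 → each gets rank 1.
The 2 values of 12.21 occupy positions 6–7 → each gets rank 6.
Kai has value 13.72 s → rank 1.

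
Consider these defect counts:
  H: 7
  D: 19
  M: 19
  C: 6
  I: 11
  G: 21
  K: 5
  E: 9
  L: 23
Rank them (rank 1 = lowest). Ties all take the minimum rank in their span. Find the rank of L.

9

Sorted (ascending): 5, 6, 7, 9, 11, 19, 19, 21, 23
The 2 values of 19 occupy positions 6–7 → each gets rank 6.
L has value 23 → rank 9.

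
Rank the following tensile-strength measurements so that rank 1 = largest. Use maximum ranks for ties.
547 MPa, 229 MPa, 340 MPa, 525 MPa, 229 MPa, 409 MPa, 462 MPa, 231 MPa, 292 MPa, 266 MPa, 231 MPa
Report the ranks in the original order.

Sorted (descending): 547, 525, 462, 409, 340, 292, 266, 231, 231, 229, 229
The 2 values of 231 occupy positions 8–9 → each gets rank 9.
The 2 values of 229 occupy positions 10–11 → each gets rank 11.

1, 11, 5, 2, 11, 4, 3, 9, 6, 7, 9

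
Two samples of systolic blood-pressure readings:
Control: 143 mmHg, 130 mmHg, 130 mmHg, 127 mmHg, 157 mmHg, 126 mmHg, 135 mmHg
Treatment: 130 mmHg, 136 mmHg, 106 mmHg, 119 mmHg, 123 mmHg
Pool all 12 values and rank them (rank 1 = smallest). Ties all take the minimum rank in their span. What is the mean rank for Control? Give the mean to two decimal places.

Sorted (ascending): 106, 119, 123, 126, 127, 130, 130, 130, 135, 136, 143, 157
The 3 values of 130 occupy positions 6–8 → each gets rank 6.
Control values → pooled ranks: 143→11, 130→6, 130→6, 127→5, 157→12, 126→4, 135→9
Mean rank = (11 + 6 + 6 + 5 + 12 + 4 + 9) / 7 = 7.57

7.57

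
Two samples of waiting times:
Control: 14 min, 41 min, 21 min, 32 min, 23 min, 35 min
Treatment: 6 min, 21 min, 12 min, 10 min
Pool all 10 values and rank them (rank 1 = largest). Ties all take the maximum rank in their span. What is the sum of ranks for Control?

Sorted (descending): 41, 35, 32, 23, 21, 21, 14, 12, 10, 6
The 2 values of 21 occupy positions 5–6 → each gets rank 6.
Control values → pooled ranks: 14→7, 41→1, 21→6, 32→3, 23→4, 35→2
Rank sum = 7 + 1 + 6 + 3 + 4 + 2 = 23

23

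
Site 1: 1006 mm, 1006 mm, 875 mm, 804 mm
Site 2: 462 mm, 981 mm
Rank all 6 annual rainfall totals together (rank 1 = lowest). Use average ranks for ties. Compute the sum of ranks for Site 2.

Sorted (ascending): 462, 804, 875, 981, 1006, 1006
The 2 values of 1006 occupy positions 5–6 → average rank (5+6)/2 = 5.5.
Site 2 values → pooled ranks: 462→1, 981→4
Rank sum = 1 + 4 = 5

5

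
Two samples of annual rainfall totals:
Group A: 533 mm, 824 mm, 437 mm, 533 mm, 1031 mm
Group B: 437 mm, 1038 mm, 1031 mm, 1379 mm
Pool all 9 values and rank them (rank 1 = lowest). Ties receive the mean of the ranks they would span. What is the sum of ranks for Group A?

Sorted (ascending): 437, 437, 533, 533, 824, 1031, 1031, 1038, 1379
The 2 values of 437 occupy positions 1–2 → average rank (1+2)/2 = 1.5.
The 2 values of 533 occupy positions 3–4 → average rank (3+4)/2 = 3.5.
The 2 values of 1031 occupy positions 6–7 → average rank (6+7)/2 = 6.5.
Group A values → pooled ranks: 533→3.5, 824→5, 437→1.5, 533→3.5, 1031→6.5
Rank sum = 3.5 + 5 + 1.5 + 3.5 + 6.5 = 20

20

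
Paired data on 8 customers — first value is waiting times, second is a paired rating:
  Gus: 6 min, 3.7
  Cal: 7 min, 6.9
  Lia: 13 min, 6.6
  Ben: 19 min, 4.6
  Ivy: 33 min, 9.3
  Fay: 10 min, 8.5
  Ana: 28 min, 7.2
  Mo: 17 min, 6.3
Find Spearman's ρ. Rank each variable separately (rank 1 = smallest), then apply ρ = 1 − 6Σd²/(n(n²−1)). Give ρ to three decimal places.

0.452

Ranks of variable 1: 1, 2, 4, 6, 8, 3, 7, 5
Ranks of variable 2: 1, 5, 4, 2, 8, 7, 6, 3
d = r₁ − r₂: 0, -3, 0, 4, 0, -4, 1, 2
d²: 0, 9, 0, 16, 0, 16, 1, 4; Σd² = 46
ρ = 1 − 6·46/(8·63) = 1 − 276/504 = 0.452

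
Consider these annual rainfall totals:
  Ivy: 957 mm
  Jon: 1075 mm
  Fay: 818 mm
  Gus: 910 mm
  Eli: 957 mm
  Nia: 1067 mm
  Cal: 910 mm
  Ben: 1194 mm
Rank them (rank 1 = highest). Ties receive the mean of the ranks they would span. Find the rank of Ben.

Sorted (descending): 1194, 1075, 1067, 957, 957, 910, 910, 818
The 2 values of 957 occupy positions 4–5 → average rank (4+5)/2 = 4.5.
The 2 values of 910 occupy positions 6–7 → average rank (6+7)/2 = 6.5.
Ben has value 1194 mm → rank 1.

1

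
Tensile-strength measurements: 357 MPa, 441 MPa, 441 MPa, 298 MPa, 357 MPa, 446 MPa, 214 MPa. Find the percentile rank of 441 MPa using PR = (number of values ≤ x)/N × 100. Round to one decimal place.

N = 7.
Strictly below 441: 4. Equal to 441: 2.
PR = 6/7 × 100 = 85.7

85.7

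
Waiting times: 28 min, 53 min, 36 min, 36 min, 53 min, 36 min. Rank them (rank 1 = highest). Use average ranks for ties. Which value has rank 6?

Sorted (descending): 53, 53, 36, 36, 36, 28
The 2 values of 53 occupy positions 1–2 → average rank (1+2)/2 = 1.5.
The 3 values of 36 occupy positions 3–5 → average rank 4.
Rank 6 → value 28.

28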